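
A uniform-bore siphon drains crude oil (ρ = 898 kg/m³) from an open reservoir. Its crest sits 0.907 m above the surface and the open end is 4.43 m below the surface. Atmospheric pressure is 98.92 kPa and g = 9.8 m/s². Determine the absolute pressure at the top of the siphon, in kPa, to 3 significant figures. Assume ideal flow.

From the surface to the outlet (both open to atmosphere, surface at rest): v = √(2g·h_out) = √(2·9.8·4.43) = 9.32 m/s.
The bore is uniform, so the speed at the crest is the same v. Bernoulli surface→crest: P_atm = P_top + ½ρv² + ρg·h_top.
P_top = 98920 − ½·898·9.32² − 898·9.8·0.907 = 52000 Pa.

P_top ≈ 52.0 kPa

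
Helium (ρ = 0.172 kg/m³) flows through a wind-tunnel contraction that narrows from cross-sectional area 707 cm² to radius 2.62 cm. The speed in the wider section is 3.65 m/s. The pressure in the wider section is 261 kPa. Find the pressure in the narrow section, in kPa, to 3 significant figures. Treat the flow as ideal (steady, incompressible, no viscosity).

Mass conservation (A₁v₁ = A₂v₂) gives v₂ = 3.65 × 707/21.6 = 120 m/s.
With no height change, Bernoulli's equation is P₁ + ½ρv₁² = P₂ + ½ρv₂².
P₂ = P₁ − ½ρ(v₂² − v₁²) = 261000 − ½·0.172·(120² − 3.65²) = 261000 − 1230 = 260000 Pa.

P₂ ≈ 260 kPa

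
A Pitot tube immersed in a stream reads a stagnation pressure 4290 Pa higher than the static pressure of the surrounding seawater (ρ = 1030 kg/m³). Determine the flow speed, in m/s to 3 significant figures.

v ≈ 2.89 m/s

Bernoulli between the free stream and the stagnation point: ½ρv² = P_stag − P_static.
v = √(2ΔP/ρ) = √(2·4290/1030) = 2.89 m/s.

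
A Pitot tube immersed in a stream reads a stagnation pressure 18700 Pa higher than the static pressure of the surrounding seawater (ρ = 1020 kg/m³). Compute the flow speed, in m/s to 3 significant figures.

Bernoulli between the free stream and the stagnation point: ½ρv² = P_stag − P_static.
v = √(2ΔP/ρ) = √(2·18700/1020) = 6.06 m/s.

v ≈ 6.06 m/s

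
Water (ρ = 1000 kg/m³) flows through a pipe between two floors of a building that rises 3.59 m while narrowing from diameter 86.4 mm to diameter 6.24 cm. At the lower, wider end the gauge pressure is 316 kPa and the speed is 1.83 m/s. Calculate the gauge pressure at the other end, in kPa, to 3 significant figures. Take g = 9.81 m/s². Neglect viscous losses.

276 kPa

Mass conservation (A₁v₁ = A₂v₂) gives v₂ = 1.83 × 58.6/30.6 = 3.51 m/s.
Applying Bernoulli between the two ends and solving for P₂: P₂ = P₁ + ½ρ(v₁² − v₂²) − ρgΔh.
P₂ = 316000 + ½·1000·(1.83² − 3.51²) − 1000·9.81·(+3.59) = 316000 + (-4480) − (35200) = 276000 Pa.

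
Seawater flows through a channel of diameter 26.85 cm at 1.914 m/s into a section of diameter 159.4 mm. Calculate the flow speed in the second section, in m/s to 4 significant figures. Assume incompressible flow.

The volume flow rate is constant, so v₂ = (A₁/A₂)v₁ = (566.2/199.6)·1.914 = 5.431 m/s.

5.431 m/s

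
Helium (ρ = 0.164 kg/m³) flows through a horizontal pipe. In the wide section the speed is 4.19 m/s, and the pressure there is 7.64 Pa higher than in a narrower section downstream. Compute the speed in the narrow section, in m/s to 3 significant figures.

10.5 m/s

Horizontal Bernoulli: P₁ + ½ρv₁² = P₂ + ½ρv₂², so v₂² = v₁² + 2(P₁ − P₂)/ρ.
v₂ = √(4.19² + 2·7.64/0.164) = √(17.6 + 93.2) = 10.5 m/s.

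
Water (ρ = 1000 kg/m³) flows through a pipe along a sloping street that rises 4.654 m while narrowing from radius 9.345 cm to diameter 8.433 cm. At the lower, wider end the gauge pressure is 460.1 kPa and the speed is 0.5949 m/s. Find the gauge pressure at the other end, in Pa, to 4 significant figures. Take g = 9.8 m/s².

P₂ = 410400 Pa

The volume flow rate is constant, so v₂ = (A₁/A₂)v₁ = (274.4/55.85)·0.5949 = 2.922 m/s.
Applying Bernoulli between the two ends and solving for P₂: P₂ = P₁ + ½ρ(v₁² − v₂²) − ρgΔh.
P₂ = 460100 + ½·1000·(0.5949² − 2.922²) − 1000·9.8·(+4.654) = 460100 + (-4092) − (45610) = 410400 Pa.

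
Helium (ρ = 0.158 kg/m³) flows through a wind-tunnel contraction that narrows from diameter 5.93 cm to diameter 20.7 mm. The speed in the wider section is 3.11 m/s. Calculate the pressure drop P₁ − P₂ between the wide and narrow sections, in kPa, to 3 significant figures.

0.0507 kPa

Mass conservation (A₁v₁ = A₂v₂) gives v₂ = 3.11 × 27.6/3.37 = 25.5 m/s.
Bernoulli (h₁ = h₂): P₁ − P₂ = ½ρ(v₂² − v₁²).
P₁ − P₂ = ½·0.158·(25.5² − 3.11²) = ½·0.158·642 = 50.7 Pa.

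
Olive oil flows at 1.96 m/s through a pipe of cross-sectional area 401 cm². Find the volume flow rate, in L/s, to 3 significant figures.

Q = A·v = 0.0401 m² × 1.96 m/s = 0.0786 m³/s.
Converting: 0.0786 m³/s × 1000 = 78.6 L/s.

Q ≈ 78.6 L/s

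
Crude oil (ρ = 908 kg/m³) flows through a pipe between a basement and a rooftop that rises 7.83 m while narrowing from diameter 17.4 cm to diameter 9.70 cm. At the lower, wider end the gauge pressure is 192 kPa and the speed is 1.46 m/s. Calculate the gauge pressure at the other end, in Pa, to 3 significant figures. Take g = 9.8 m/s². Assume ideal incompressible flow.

By continuity, v₂ = v₁·A₁/A₂ = 1.46·(238/73.9) = 4.70 m/s.
Energy conservation along the streamline gives P₂ = P₁ − ½ρ(v₂² − v₁²) − ρg(h₂ − h₁).
P₂ = 192000 + ½·908·(1.46² − 4.70²) − 908·9.8·(+7.83) = 192000 + (-9050) − (69700) = 113000 Pa.

113000 Pa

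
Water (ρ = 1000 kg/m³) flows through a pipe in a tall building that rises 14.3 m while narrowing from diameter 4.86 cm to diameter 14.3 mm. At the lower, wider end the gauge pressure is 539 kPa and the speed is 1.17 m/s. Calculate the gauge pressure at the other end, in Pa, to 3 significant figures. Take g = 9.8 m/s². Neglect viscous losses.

P₂ = 308000 Pa

By continuity, v₂ = v₁·A₁/A₂ = 1.17·(18.6/1.61) = 13.5 m/s.
Bernoulli: P₁ + ½ρv₁² + ρg h₁ = P₂ + ½ρv₂² + ρg h₂, so P₂ = P₁ + ½ρ(v₁² − v₂²) − ρg(h₂ − h₁).
P₂ = 539000 + ½·1000·(1.17² − 13.5²) − 1000·9.8·(+14.3) = 539000 + (-90600) − (140000) = 308000 Pa.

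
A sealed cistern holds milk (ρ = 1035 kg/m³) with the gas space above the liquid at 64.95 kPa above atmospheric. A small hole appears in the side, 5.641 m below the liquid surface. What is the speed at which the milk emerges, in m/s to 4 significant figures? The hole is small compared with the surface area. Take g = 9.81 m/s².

v = 15.37 m/s

Take point 1 at the surface (v₁ ≈ 0) and point 2 at the hole (at atmospheric pressure). Bernoulli: P₁ + ρg h = P_atm + ½ρv₂².
With P₁ − P_atm = 64950 Pa, v₂ = √(2gh + 2ΔP/ρ) = √(2·9.81·5.641 + 2·64950/1035) = 15.37 m/s.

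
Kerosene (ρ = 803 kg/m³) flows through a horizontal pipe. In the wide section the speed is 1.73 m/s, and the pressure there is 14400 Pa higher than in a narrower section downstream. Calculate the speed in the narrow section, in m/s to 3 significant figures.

With h₁ = h₂, rearranging Bernoulli gives v₂ = √(v₁² + 2ΔP/ρ).
v₂ = √(1.73² + 2·14400/803) = √(2.99 + 35.9) = 6.23 m/s.

6.23 m/s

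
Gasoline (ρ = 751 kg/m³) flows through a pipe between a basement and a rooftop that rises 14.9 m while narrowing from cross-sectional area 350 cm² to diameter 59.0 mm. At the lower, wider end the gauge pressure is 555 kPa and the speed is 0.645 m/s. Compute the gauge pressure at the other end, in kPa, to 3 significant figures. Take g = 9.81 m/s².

P₂ ≈ 420 kPa

Continuity gives A₁v₁ = A₂v₂, so v₂ = (350 cm²)/(27.3 cm²) × 0.645 m/s = 8.26 m/s.
Bernoulli: P₁ + ½ρv₁² + ρg h₁ = P₂ + ½ρv₂² + ρg h₂, so P₂ = P₁ + ½ρ(v₁² − v₂²) − ρg(h₂ − h₁).
P₂ = 555000 + ½·751·(0.645² − 8.26²) − 751·9.81·(+14.9) = 555000 + (-25400) − (110000) = 420000 Pa.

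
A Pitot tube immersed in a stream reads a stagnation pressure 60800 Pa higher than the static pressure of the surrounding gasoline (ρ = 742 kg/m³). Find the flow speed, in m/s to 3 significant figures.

The dynamic pressure equals the rise in static pressure at the stagnation point: ΔP = ½ρv².
v = √(2ΔP/ρ) = √(2·60800/742) = 12.8 m/s.

v = 12.8 m/s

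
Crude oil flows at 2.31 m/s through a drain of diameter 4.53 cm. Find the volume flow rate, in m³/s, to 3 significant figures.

Q = A·v = 0.00161 m² × 2.31 m/s = 0.00372 m³/s.

Q = 0.00372 m³/s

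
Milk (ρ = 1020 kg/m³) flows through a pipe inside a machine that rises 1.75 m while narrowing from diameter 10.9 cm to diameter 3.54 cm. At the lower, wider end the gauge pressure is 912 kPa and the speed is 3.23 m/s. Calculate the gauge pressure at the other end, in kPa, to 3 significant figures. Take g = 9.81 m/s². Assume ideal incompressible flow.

P₂ ≈ 422 kPa

The volume flow rate is constant, so v₂ = (A₁/A₂)v₁ = (93.3/9.84)·3.23 = 30.6 m/s.
Applying Bernoulli between the two ends and solving for P₂: P₂ = P₁ + ½ρ(v₁² − v₂²) − ρgΔh.
P₂ = 912000 + ½·1020·(3.23² − 30.6²) − 1020·9.81·(+1.75) = 912000 + (-473000) − (17500) = 422000 Pa.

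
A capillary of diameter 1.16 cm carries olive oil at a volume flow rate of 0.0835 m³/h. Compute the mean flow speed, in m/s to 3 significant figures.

Q = 0.0835 m³/h = 0.0000232 m³/s.
v = Q/A = 0.0000232 / 0.000106 = 0.219 m/s.

v ≈ 0.219 m/s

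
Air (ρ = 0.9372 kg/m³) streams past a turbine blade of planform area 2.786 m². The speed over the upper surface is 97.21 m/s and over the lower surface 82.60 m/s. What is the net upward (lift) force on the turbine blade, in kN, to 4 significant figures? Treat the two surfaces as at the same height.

With equal heights on the two surfaces, Bernoulli gives P_lower − P_upper = ½ρ(v_upper² − v_lower²).
ΔP = ½·0.9372·(97.21² − 82.60²) = 1231 Pa.
Lift = ΔP · A = 1231 × 2.786 = 3430 N.

F ≈ 3.430 kN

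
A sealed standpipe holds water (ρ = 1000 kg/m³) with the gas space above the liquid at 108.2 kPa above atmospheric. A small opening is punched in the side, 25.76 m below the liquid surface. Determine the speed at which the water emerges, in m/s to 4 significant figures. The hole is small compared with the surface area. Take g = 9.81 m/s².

Take point 1 at the surface (v₁ ≈ 0) and point 2 at the hole (at atmospheric pressure). Bernoulli: P₁ + ρg h = P_atm + ½ρv₂².
With P₁ − P_atm = 108200 Pa, v₂ = √(2gh + 2ΔP/ρ) = √(2·9.81·25.76 + 2·108200/1000) = 26.87 m/s.

v ≈ 26.87 m/s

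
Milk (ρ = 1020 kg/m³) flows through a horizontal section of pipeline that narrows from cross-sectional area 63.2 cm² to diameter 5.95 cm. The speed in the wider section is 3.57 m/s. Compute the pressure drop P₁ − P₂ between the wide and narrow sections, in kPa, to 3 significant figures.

ΔP = 27.1 kPa

Continuity gives A₁v₁ = A₂v₂, so v₂ = (63.2 cm²)/(27.8 cm²) × 3.57 m/s = 8.11 m/s.
With no height change, Bernoulli's equation is P₁ + ½ρv₁² = P₂ + ½ρv₂².
P₁ − P₂ = ½·1020·(8.11² − 3.57²) = ½·1020·53.1 = 27100 Pa.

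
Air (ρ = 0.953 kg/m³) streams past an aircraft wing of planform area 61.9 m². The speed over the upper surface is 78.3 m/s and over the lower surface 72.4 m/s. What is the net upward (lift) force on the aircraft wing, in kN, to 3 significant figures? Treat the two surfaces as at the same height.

The faster flow above has the lower pressure; Bernoulli (same height) gives ΔP = ½ρ(v_up² − v_low²).
ΔP = ½·0.953·(78.3² − 72.4²) = 424 Pa.
Lift = ΔP · A = 424 × 61.9 = 26200 N.

26.2 kN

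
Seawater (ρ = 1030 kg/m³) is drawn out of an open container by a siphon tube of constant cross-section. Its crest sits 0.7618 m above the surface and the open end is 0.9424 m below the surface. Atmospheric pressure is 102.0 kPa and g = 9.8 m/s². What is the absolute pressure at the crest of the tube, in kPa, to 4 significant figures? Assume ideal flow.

P_top ≈ 84.80 kPa

Bernoulli surface→outlet gives ½v² = g·h_out, so v = √(2·9.8·0.9424) = 4.298 m/s.
The bore is uniform, so the speed at the crest is the same v. Bernoulli surface→crest: P_atm = P_top + ½ρv² + ρg·h_top.
P_top = 102000 − ½·1030·4.298² − 1030·9.8·0.7618 = 84800 Pa.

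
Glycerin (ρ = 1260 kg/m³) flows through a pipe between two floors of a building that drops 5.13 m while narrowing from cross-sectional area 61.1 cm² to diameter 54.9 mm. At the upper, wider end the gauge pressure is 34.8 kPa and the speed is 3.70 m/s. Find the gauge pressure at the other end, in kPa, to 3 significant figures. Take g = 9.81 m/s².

P₂ ≈ 49.4 kPa

By continuity, v₂ = v₁·A₁/A₂ = 3.70·(61.1/23.7) = 9.55 m/s.
Applying Bernoulli between the two ends and solving for P₂: P₂ = P₁ + ½ρ(v₁² − v₂²) − ρgΔh.
P₂ = 34800 + ½·1260·(3.70² − 9.55²) − 1260·9.81·(−5.13) = 34800 + (-48800) − (-63400) = 49400 Pa.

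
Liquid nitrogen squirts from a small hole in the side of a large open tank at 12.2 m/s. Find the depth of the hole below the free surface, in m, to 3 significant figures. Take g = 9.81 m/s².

h ≈ 7.59 m

Torricelli: v = √(2gh), so h = v²/(2g).
h = 12.2²/(2·9.81) = 149/19.62 = 7.59 m.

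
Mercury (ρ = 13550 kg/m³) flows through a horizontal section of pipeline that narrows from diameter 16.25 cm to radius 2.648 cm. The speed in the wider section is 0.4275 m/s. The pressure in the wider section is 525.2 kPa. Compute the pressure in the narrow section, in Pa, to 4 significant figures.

P₂ ≈ 416700 Pa

Mass conservation (A₁v₁ = A₂v₂) gives v₂ = 0.4275 × 207.4/22.03 = 4.025 m/s.
Bernoulli (h₁ = h₂): P₁ − P₂ = ½ρ(v₂² − v₁²).
P₂ = P₁ − ½ρ(v₂² − v₁²) = 525200 − ½·13550·(4.025² − 0.4275²) = 525200 − 108500 = 416700 Pa.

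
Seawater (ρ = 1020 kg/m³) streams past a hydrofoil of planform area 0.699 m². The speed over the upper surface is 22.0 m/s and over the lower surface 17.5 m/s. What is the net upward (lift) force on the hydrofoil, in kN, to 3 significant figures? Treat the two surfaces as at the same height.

F ≈ 63.4 kN

From P + ½ρv² = const at equal height, P_low − P_up = ½ρ(v_up² − v_low²).
ΔP = ½·1020·(22.0² − 17.5²) = 90700 Pa.
Lift = ΔP · A = 90700 × 0.699 = 63400 N.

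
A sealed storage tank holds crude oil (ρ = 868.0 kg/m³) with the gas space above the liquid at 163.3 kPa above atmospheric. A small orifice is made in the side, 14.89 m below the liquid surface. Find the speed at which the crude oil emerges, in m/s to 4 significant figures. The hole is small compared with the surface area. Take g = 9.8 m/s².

Take point 1 at the surface (v₁ ≈ 0) and point 2 at the hole (at atmospheric pressure). Bernoulli: P₁ + ρg h = P_atm + ½ρv₂².
With P₁ − P_atm = 163300 Pa, v₂ = √(2gh + 2ΔP/ρ) = √(2·9.8·14.89 + 2·163300/868.0) = 25.85 m/s.

v ≈ 25.85 m/s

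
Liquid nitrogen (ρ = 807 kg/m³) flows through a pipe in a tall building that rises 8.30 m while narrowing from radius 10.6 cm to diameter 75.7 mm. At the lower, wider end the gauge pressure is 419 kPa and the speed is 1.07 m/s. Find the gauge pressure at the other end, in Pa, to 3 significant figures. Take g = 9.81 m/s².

Mass conservation (A₁v₁ = A₂v₂) gives v₂ = 1.07 × 353/45.0 = 8.39 m/s.
Applying Bernoulli between the two ends and solving for P₂: P₂ = P₁ + ½ρ(v₁² − v₂²) − ρgΔh.
P₂ = 419000 + ½·807·(1.07² − 8.39²) − 807·9.81·(+8.30) = 419000 + (-28000) − (65700) = 325000 Pa.

P₂ ≈ 325000 Pa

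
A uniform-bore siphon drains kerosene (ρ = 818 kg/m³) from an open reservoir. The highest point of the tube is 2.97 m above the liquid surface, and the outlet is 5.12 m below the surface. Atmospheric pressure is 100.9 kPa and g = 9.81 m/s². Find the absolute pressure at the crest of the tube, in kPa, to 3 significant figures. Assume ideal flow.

From the surface to the outlet (both open to atmosphere, surface at rest): v = √(2g·h_out) = √(2·9.81·5.12) = 10.0 m/s.
With constant cross-section the crest speed equals v; applying Bernoulli from the surface up to the crest, P_top = P_atm − ½ρv² − ρg·h_top.
P_top = 100900 − ½·818·10.0² − 818·9.81·2.97 = 36000 Pa.

P_top ≈ 36.0 kPa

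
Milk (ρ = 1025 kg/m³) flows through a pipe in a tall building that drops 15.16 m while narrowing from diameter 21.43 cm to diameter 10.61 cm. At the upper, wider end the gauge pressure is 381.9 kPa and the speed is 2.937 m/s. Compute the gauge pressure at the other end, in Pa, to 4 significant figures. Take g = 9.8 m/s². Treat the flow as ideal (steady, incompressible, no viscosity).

By continuity, v₂ = v₁·A₁/A₂ = 2.937·(360.7/88.41) = 11.98 m/s.
Energy conservation along the streamline gives P₂ = P₁ − ½ρ(v₂² − v₁²) − ρg(h₂ − h₁).
P₂ = 381900 + ½·1025·(2.937² − 11.98²) − 1025·9.8·(−15.16) = 381900 + (-69150) − (-152300) = 465000 Pa.

465000 Pa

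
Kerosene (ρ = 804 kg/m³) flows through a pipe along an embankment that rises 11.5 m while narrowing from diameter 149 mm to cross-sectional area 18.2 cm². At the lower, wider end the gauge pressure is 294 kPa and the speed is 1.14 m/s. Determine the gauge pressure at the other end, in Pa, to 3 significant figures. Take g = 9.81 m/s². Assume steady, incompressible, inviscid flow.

Continuity gives A₁v₁ = A₂v₂, so v₂ = (174 cm²)/(18.2 cm²) × 1.14 m/s = 10.9 m/s.
Bernoulli: P₁ + ½ρv₁² + ρg h₁ = P₂ + ½ρv₂² + ρg h₂, so P₂ = P₁ + ½ρ(v₁² − v₂²) − ρg(h₂ − h₁).
P₂ = 294000 + ½·804·(1.14² − 10.9²) − 804·9.81·(+11.5) = 294000 + (-47400) − (90700) = 156000 Pa.

156000 Pa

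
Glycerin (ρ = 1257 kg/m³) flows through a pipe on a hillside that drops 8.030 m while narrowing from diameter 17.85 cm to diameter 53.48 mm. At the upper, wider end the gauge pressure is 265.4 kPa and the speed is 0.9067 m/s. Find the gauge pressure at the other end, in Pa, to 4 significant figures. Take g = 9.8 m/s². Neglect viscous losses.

Mass conservation (A₁v₁ = A₂v₂) gives v₂ = 0.9067 × 250.2/22.46 = 10.10 m/s.
Applying Bernoulli between the two ends and solving for P₂: P₂ = P₁ + ½ρ(v₁² − v₂²) − ρgΔh.
P₂ = 265400 + ½·1257·(0.9067² − 10.10²) − 1257·9.8·(−8.030) = 265400 + (-63610) − (-98920) = 300700 Pa.

300700 Pa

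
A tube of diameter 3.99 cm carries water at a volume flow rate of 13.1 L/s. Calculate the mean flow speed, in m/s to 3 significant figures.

v = 10.5 m/s

Q = 13.1 L/s = 0.0131 m³/s.
v = Q/A = 0.0131 / 0.00125 = 10.5 m/s.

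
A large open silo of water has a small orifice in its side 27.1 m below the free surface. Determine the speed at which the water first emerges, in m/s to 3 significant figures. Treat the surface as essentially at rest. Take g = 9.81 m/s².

v = 23.1 m/s

With the surface at rest and both surface and jet at atmospheric pressure, Bernoulli gives ρg h = ½ρv², so v = √(2gh) = √(2·9.81·27.1) = 23.1 m/s.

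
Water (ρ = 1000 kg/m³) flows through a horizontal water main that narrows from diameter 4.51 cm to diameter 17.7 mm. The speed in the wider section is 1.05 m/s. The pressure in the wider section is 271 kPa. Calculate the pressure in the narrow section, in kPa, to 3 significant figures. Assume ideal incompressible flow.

248 kPa

The volume flow rate is constant, so v₂ = (A₁/A₂)v₁ = (16.0/2.46)·1.05 = 6.82 m/s.
With no height change, Bernoulli's equation is P₁ + ½ρv₁² = P₂ + ½ρv₂².
P₂ = P₁ − ½ρ(v₂² − v₁²) = 271000 − ½·1000·(6.82² − 1.05²) = 271000 − 22700 = 248000 Pa.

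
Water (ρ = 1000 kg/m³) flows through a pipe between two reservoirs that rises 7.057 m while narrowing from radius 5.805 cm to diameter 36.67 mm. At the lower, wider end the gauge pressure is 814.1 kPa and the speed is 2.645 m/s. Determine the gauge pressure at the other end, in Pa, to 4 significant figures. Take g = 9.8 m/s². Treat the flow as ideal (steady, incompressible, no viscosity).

P₂ ≈ 397000 Pa

The volume flow rate is constant, so v₂ = (A₁/A₂)v₁ = (105.9/10.56)·2.645 = 26.51 m/s.
Bernoulli: P₁ + ½ρv₁² + ρg h₁ = P₂ + ½ρv₂² + ρg h₂, so P₂ = P₁ + ½ρ(v₁² − v₂²) − ρg(h₂ − h₁).
P₂ = 814100 + ½·1000·(2.645² − 26.51²) − 1000·9.8·(+7.057) = 814100 + (-348000) − (69160) = 397000 Pa.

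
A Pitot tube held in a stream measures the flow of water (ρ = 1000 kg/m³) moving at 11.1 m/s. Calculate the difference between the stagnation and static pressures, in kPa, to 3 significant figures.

ΔP ≈ 61.6 kPa

Bernoulli between the free stream and the stagnation point: ½ρv² = P_stag − P_static.
ΔP = ½·1000·11.1² = 61600 Pa.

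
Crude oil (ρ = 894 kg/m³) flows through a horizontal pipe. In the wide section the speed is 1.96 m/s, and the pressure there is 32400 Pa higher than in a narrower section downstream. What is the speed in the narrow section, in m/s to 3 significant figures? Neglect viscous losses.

v₂ ≈ 8.74 m/s

Along the level pipe P + ½ρv² is conserved, hence v₂² = v₁² + 2(P₁ − P₂)/ρ.
v₂ = √(1.96² + 2·32400/894) = √(3.84 + 72.5) = 8.74 m/s.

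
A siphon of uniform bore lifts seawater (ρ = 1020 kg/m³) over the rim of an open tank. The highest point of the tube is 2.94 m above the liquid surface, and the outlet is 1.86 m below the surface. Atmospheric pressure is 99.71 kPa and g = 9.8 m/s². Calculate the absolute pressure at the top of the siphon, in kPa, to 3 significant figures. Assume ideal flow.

P_top = 51.7 kPa

Bernoulli surface→outlet gives ½v² = g·h_out, so v = √(2·9.8·1.86) = 6.04 m/s.
Continuity keeps v the same throughout the tube; from surface to crest, P_atm + 0 = P_top + ½ρv² + ρg·h_top.
P_top = 99710 − ½·1020·6.04² − 1020·9.8·2.94 = 51700 Pa.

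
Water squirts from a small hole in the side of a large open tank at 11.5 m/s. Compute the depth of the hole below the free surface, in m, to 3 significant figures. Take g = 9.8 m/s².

For a small hole in a large open tank, ½v² = gh, giving h = v²/(2g).
h = 11.5²/(2·9.8) = 132/19.60 = 6.75 m.

h ≈ 6.75 m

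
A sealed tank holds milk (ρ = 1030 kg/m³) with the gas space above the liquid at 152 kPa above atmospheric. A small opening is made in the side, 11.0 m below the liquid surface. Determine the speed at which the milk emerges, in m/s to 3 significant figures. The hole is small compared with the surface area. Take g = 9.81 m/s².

v = 22.6 m/s

Take point 1 at the surface (v₁ ≈ 0) and point 2 at the hole (at atmospheric pressure). Bernoulli: P₁ + ρg h = P_atm + ½ρv₂².
With P₁ − P_atm = 152000 Pa, v₂ = √(2gh + 2ΔP/ρ) = √(2·9.81·11.0 + 2·152000/1030) = 22.6 m/s.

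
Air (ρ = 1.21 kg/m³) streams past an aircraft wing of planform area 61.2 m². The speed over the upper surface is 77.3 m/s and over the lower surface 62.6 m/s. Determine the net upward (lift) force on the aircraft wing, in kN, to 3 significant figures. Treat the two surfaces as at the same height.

F ≈ 76.1 kN

The faster flow above has the lower pressure; Bernoulli (same height) gives ΔP = ½ρ(v_up² − v_low²).
ΔP = ½·1.21·(77.3² − 62.6²) = 1240 Pa.
Lift = ΔP · A = 1240 × 61.2 = 76100 N.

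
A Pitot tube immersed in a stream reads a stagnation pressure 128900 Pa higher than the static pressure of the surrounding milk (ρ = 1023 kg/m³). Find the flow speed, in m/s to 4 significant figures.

Bernoulli between the free stream and the stagnation point: ½ρv² = P_stag − P_static.
v = √(2ΔP/ρ) = √(2·128900/1023) = 15.87 m/s.

v ≈ 15.87 m/s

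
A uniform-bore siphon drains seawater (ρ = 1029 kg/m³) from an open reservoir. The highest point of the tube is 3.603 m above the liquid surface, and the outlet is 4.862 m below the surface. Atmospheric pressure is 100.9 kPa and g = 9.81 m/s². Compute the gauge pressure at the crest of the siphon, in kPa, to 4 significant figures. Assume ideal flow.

From the surface to the outlet (both open to atmosphere, surface at rest): v = √(2g·h_out) = √(2·9.81·4.862) = 9.767 m/s.
The bore is uniform, so the speed at the crest is the same v. Bernoulli surface→crest: P_atm = P_top + ½ρv² + ρg·h_top.
P_top = 100900 − ½·1029·9.767² − 1029·9.81·3.603 = 15450 Pa. So P_gauge = P_top − P_atm = -85450 Pa.

-85.45 kPa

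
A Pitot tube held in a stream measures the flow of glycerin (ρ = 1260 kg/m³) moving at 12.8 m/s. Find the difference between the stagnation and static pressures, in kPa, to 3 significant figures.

ΔP ≈ 103 kPa

Bernoulli between the free stream and the stagnation point: ½ρv² = P_stag − P_static.
ΔP = ½·1260·12.8² = 103000 Pa.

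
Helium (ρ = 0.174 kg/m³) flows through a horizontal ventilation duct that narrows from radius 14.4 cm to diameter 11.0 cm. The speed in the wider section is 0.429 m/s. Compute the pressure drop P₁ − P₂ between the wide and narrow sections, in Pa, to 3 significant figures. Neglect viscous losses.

ΔP ≈ 0.736 Pa

By continuity, v₂ = v₁·A₁/A₂ = 0.429·(651/95.0) = 2.94 m/s.
With no height change, Bernoulli's equation is P₁ + ½ρv₁² = P₂ + ½ρv₂².
P₁ − P₂ = ½·0.174·(2.94² − 0.429²) = ½·0.174·8.46 = 0.736 Pa.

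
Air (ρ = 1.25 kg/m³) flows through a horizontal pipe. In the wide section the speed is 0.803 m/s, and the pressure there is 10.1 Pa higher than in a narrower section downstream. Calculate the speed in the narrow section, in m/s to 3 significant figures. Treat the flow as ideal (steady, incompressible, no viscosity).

With h₁ = h₂, rearranging Bernoulli gives v₂ = √(v₁² + 2ΔP/ρ).
v₂ = √(0.803² + 2·10.1/1.25) = √(0.645 + 16.2) = 4.10 m/s.

v₂ = 4.10 m/s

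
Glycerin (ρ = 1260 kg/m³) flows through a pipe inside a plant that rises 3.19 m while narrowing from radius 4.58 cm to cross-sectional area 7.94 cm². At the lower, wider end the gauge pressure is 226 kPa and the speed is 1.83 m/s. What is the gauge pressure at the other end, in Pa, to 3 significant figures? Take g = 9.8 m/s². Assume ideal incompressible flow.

P₂ = 43400 Pa

Mass conservation (A₁v₁ = A₂v₂) gives v₂ = 1.83 × 65.9/7.94 = 15.2 m/s.
Applying Bernoulli between the two ends and solving for P₂: P₂ = P₁ + ½ρ(v₁² − v₂²) − ρgΔh.
P₂ = 226000 + ½·1260·(1.83² − 15.2²) − 1260·9.8·(+3.19) = 226000 + (-143000) − (39400) = 43400 Pa.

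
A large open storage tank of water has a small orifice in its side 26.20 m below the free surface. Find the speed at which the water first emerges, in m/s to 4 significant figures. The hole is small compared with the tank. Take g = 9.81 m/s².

With the surface at rest and both surface and jet at atmospheric pressure, Bernoulli gives ρg h = ½ρv², so v = √(2gh) = √(2·9.81·26.20) = 22.67 m/s.

22.67 m/s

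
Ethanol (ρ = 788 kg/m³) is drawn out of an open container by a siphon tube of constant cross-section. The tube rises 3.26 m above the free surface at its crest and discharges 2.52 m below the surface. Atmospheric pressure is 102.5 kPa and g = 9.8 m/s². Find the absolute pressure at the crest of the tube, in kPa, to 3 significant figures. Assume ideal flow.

From the surface to the outlet (both open to atmosphere, surface at rest): v = √(2g·h_out) = √(2·9.8·2.52) = 7.03 m/s.
Continuity keeps v the same throughout the tube; from surface to crest, P_atm + 0 = P_top + ½ρv² + ρg·h_top.
P_top = 102500 − ½·788·7.03² − 788·9.8·3.26 = 57900 Pa.

P_top ≈ 57.9 kPa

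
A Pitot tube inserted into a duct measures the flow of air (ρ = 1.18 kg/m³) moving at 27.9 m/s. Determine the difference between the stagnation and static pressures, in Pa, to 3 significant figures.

ΔP = 459 Pa

Bernoulli between the free stream and the stagnation point: ½ρv² = P_stag − P_static.
ΔP = ½·1.18·27.9² = 459 Pa.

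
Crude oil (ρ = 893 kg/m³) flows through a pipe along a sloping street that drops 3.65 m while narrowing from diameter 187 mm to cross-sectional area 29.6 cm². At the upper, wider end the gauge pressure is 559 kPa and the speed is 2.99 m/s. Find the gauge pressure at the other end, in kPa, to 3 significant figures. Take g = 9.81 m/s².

The volume flow rate is constant, so v₂ = (A₁/A₂)v₁ = (275/29.6)·2.99 = 27.7 m/s.
Energy conservation along the streamline gives P₂ = P₁ − ½ρ(v₂² − v₁²) − ρg(h₂ − h₁).
P₂ = 559000 + ½·893·(2.99² − 27.7²) − 893·9.81·(−3.65) = 559000 + (-340000) − (-32000) = 251000 Pa.

251 kPa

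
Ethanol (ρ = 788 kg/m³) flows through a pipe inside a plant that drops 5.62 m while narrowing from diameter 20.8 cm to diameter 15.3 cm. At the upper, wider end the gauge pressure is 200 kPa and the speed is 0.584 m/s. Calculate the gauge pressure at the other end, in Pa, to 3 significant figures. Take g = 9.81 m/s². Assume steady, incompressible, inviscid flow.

P₂ ≈ 243000 Pa

By continuity, v₂ = v₁·A₁/A₂ = 0.584·(340/184) = 1.08 m/s.
Energy conservation along the streamline gives P₂ = P₁ − ½ρ(v₂² − v₁²) − ρg(h₂ − h₁).
P₂ = 200000 + ½·788·(0.584² − 1.08²) − 788·9.81·(−5.62) = 200000 + (-325) − (-43400) = 243000 Pa.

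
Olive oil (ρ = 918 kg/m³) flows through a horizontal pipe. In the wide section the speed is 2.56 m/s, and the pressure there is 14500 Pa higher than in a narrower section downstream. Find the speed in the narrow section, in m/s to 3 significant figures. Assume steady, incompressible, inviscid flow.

v₂ ≈ 6.18 m/s

Along the level pipe P + ½ρv² is conserved, hence v₂² = v₁² + 2(P₁ − P₂)/ρ.
v₂ = √(2.56² + 2·14500/918) = √(6.55 + 31.6) = 6.18 m/s.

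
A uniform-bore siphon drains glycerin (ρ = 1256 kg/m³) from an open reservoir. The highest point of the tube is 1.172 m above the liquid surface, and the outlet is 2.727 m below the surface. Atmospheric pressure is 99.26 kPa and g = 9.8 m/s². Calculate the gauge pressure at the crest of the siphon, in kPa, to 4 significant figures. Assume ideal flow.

-47.99 kPa

From the surface to the outlet (both open to atmosphere, surface at rest): v = √(2g·h_out) = √(2·9.8·2.727) = 7.311 m/s.
The bore is uniform, so the speed at the crest is the same v. Bernoulli surface→crest: P_atm = P_top + ½ρv² + ρg·h_top.
P_top = 99260 − ½·1256·7.311² − 1256·9.8·1.172 = 51270 Pa. So P_gauge = P_top − P_atm = -47990 Pa.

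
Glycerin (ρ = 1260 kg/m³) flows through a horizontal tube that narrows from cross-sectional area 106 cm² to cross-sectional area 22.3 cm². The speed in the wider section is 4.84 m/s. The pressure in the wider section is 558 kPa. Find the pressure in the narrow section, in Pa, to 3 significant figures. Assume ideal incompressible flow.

239000 Pa

By continuity, v₂ = v₁·A₁/A₂ = 4.84·(106/22.3) = 23.0 m/s.
Bernoulli (h₁ = h₂): P₁ − P₂ = ½ρ(v₂² − v₁²).
P₂ = P₁ − ½ρ(v₂² − v₁²) = 558000 − ½·1260·(23.0² − 4.84²) = 558000 − 319000 = 239000 Pa.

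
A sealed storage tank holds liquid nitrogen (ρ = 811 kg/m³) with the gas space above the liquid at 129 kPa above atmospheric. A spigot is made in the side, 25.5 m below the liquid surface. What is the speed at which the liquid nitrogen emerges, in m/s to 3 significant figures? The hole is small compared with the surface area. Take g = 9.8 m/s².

v ≈ 28.6 m/s

Take point 1 at the surface (v₁ ≈ 0) and point 2 at the hole (at atmospheric pressure). Bernoulli: P₁ + ρg h = P_atm + ½ρv₂².
With P₁ − P_atm = 129000 Pa, v₂ = √(2gh + 2ΔP/ρ) = √(2·9.8·25.5 + 2·129000/811) = 28.6 m/s.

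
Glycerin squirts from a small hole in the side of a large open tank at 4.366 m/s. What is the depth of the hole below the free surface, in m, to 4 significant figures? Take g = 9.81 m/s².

Torricelli: v = √(2gh), so h = v²/(2g).
h = 4.366²/(2·9.81) = 19.06/19.62 = 0.9716 m.

h ≈ 0.9716 m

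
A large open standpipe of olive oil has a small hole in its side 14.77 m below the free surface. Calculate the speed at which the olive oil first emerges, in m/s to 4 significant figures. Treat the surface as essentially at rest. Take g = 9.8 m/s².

v ≈ 17.01 m/s

With the surface at rest and both surface and jet at atmospheric pressure, Bernoulli gives ρg h = ½ρv², so v = √(2gh) = √(2·9.8·14.77) = 17.01 m/s.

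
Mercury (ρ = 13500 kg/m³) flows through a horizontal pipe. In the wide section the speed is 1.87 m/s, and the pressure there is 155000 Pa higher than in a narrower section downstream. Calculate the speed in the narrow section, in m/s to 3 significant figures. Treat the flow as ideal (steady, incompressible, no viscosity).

Along the level pipe P + ½ρv² is conserved, hence v₂² = v₁² + 2(P₁ − P₂)/ρ.
v₂ = √(1.87² + 2·155000/13500) = √(3.50 + 23.0) = 5.14 m/s.

v₂ ≈ 5.14 m/s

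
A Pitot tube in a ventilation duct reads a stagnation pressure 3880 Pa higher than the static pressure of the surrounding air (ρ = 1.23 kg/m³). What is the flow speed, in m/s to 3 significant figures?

The dynamic pressure equals the rise in static pressure at the stagnation point: ΔP = ½ρv².
v = √(2ΔP/ρ) = √(2·3880/1.23) = 79.4 m/s.

v = 79.4 m/s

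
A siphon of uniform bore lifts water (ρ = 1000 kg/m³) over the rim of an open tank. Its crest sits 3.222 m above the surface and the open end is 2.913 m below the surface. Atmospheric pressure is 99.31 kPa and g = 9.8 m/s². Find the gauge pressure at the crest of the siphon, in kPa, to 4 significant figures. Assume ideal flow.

Bernoulli surface→outlet gives ½v² = g·h_out, so v = √(2·9.8·2.913) = 7.556 m/s.
Continuity keeps v the same throughout the tube; from surface to crest, P_atm + 0 = P_top + ½ρv² + ρg·h_top.
P_top = 99310 − ½·1000·7.556² − 1000·9.8·3.222 = 39190 Pa. So P_gauge = P_top − P_atm = -60120 Pa.

-60.12 kPa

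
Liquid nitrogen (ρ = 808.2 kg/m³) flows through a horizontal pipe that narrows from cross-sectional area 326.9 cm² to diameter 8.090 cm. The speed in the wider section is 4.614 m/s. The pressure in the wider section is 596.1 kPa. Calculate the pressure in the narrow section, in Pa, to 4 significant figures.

P₂ ≈ 256800 Pa

Mass conservation (A₁v₁ = A₂v₂) gives v₂ = 4.614 × 326.9/51.40 = 29.34 m/s.
The pipe is horizontal, so Bernoulli reduces to P₁ + ½ρv₁² = P₂ + ½ρv₂².
P₂ = P₁ − ½ρ(v₂² − v₁²) = 596100 − ½·808.2·(29.34² − 4.614²) = 596100 − 339300 = 256800 Pa.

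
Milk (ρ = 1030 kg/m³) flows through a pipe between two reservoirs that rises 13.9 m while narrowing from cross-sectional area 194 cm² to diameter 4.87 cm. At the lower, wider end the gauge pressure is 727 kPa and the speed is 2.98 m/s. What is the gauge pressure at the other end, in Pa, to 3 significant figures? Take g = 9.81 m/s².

P₂ ≈ 95000 Pa

By continuity, v₂ = v₁·A₁/A₂ = 2.98·(194/18.6) = 31.0 m/s.
Energy conservation along the streamline gives P₂ = P₁ − ½ρ(v₂² − v₁²) − ρg(h₂ − h₁).
P₂ = 727000 + ½·1030·(2.98² − 31.0²) − 1030·9.81·(+13.9) = 727000 + (-492000) − (140000) = 95000 Pa.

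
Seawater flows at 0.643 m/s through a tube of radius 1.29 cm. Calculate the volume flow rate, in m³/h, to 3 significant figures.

Q = A·v = 0.000523 m² × 0.643 m/s = 0.000336 m³/s.
Converting: 0.000336 m³/s × 3600 = 1.21 m³/h.

Q ≈ 1.21 m³/h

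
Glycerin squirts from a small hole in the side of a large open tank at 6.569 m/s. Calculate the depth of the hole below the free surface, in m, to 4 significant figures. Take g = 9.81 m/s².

h = 2.199 m

Inverting v = √(2gh) gives h = v² / 2g.
h = 6.569²/(2·9.81) = 43.15/19.62 = 2.199 m.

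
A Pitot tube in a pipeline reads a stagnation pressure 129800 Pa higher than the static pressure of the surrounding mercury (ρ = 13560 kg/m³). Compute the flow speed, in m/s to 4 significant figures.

At the stagnation point the flow is brought to rest, so Bernoulli gives P_stag − P_static = ½ρv².
v = √(2ΔP/ρ) = √(2·129800/13560) = 4.375 m/s.

v ≈ 4.375 m/s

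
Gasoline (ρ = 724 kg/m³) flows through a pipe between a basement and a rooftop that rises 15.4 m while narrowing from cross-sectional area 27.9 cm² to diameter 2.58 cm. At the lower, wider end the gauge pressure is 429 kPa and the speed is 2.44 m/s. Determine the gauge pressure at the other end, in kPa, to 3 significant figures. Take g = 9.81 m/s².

Mass conservation (A₁v₁ = A₂v₂) gives v₂ = 2.44 × 27.9/5.23 = 13.0 m/s.
Applying Bernoulli between the two ends and solving for P₂: P₂ = P₁ + ½ρ(v₁² − v₂²) − ρgΔh.
P₂ = 429000 + ½·724·(2.44² − 13.0²) − 724·9.81·(+15.4) = 429000 + (-59200) − (109000) = 260000 Pa.

P₂ ≈ 260 kPa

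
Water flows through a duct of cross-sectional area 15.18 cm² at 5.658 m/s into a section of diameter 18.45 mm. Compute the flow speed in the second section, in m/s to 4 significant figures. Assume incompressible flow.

v₂ = 32.13 m/s

Continuity gives A₁v₁ = A₂v₂, so v₂ = (15.18 cm²)/(2.674 cm²) × 5.658 m/s = 32.13 m/s.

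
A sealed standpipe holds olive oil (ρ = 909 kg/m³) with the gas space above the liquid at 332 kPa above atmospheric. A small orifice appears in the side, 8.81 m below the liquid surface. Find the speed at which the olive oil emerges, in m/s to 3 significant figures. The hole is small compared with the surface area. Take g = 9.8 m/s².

Take point 1 at the surface (v₁ ≈ 0) and point 2 at the hole (at atmospheric pressure). Bernoulli: P₁ + ρg h = P_atm + ½ρv₂².
With P₁ − P_atm = 332000 Pa, v₂ = √(2gh + 2ΔP/ρ) = √(2·9.8·8.81 + 2·332000/909) = 30.1 m/s.

v = 30.1 m/s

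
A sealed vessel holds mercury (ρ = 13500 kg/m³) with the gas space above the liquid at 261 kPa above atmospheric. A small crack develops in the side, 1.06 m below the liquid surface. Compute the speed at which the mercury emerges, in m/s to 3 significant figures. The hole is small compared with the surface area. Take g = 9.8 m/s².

v ≈ 7.71 m/s

Take point 1 at the surface (v₁ ≈ 0) and point 2 at the hole (at atmospheric pressure). Bernoulli: P₁ + ρg h = P_atm + ½ρv₂².
With P₁ − P_atm = 261000 Pa, v₂ = √(2gh + 2ΔP/ρ) = √(2·9.8·1.06 + 2·261000/13500) = 7.71 m/s.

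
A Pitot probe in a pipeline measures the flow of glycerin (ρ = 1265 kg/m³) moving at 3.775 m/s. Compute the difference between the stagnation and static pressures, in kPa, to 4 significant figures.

9.014 kPa

Bernoulli between the free stream and the stagnation point: ½ρv² = P_stag − P_static.
ΔP = ½·1265·3.775² = 9014 Pa.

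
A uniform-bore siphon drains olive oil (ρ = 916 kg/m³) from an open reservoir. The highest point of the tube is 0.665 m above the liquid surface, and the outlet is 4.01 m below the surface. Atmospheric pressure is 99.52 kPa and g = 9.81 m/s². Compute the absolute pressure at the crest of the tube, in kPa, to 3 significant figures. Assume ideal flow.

57.5 kPa

From the surface to the outlet (both open to atmosphere, surface at rest): v = √(2g·h_out) = √(2·9.81·4.01) = 8.87 m/s.
Continuity keeps v the same throughout the tube; from surface to crest, P_atm + 0 = P_top + ½ρv² + ρg·h_top.
P_top = 99520 − ½·916·8.87² − 916·9.81·0.665 = 57500 Pa.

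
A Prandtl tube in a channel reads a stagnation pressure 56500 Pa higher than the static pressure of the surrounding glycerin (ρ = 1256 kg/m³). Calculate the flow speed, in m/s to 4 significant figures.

9.485 m/s

The dynamic pressure equals the rise in static pressure at the stagnation point: ΔP = ½ρv².
v = √(2ΔP/ρ) = √(2·56500/1256) = 9.485 m/s.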